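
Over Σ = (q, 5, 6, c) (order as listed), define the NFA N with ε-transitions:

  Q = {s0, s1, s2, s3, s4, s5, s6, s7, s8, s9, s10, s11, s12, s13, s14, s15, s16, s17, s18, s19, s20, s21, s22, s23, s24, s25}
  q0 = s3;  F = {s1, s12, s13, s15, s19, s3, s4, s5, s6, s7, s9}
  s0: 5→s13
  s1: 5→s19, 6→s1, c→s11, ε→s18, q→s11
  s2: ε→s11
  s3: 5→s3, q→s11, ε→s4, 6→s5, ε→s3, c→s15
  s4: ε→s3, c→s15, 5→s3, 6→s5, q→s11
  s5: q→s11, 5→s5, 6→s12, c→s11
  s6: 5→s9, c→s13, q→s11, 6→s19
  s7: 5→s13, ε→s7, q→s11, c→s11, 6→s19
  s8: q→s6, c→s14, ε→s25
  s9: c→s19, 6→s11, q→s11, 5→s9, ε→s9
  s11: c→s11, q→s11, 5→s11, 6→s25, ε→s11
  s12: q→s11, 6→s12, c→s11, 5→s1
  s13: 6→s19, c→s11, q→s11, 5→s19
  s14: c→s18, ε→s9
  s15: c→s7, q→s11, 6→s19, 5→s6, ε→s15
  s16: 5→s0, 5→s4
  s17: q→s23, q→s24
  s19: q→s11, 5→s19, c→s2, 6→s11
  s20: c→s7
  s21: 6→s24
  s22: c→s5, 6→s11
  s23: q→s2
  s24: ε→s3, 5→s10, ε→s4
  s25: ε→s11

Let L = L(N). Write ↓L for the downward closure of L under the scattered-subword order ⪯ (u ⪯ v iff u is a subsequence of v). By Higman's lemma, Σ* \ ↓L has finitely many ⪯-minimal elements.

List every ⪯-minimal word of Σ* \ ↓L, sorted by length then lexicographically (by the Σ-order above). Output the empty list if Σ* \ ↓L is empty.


min(Σ*\↓L) = [q, 6c, c66, ccc, c556, 66556].

|Q|=26, |F|=11, |δ|=76 (14 ε).
min D↑ (11 st, q0=0, F={1}): 0:q→1,5→0,6→2,c→3 1:q→1,5→1,6→1,c→1 2:q→1,5→2,6→4,c→1 3:q→1,5→5,6→6,c→7 4:q→1,5→8,6→4,c→1 5:q→1,5→9,6→6,c→10 6:q→1,5→6,6→1,c→1 7:q→1,5→10,6→6,c→1 8:q→1,5→6,6→8,c→1 9:q→1,5→9,6→1,c→6 10:q→1,5→6,6→6,c→1.
'q': |S_i|=[15, 2] end={s11,s25} rej; 1/1 del acc.
'6c': N↓-sim [15, 8, 3] end={s11,s2,s25} — reject; 2/2 del acc.
'c66': |S_i|=[15, 9, 4, 2] end={s11,s25} ∉↓L; 3/3 del acc.
'ccc': N↓-sim [15, 9, 6, 3] end={s11,s2,s25} ∉↓L; 3/3 deletions ∈↓L.
'c556': N↓-sim [15, 9, 7, 5, 2] end={s11,s25} ∉↓L; 4/4 single-dels accept.
'66556': |S_i|=[15, 8, 7, 6, 4, 2] end={s11,s25} rej; 5/5 del acc.
6 words, ⪯-incomp.


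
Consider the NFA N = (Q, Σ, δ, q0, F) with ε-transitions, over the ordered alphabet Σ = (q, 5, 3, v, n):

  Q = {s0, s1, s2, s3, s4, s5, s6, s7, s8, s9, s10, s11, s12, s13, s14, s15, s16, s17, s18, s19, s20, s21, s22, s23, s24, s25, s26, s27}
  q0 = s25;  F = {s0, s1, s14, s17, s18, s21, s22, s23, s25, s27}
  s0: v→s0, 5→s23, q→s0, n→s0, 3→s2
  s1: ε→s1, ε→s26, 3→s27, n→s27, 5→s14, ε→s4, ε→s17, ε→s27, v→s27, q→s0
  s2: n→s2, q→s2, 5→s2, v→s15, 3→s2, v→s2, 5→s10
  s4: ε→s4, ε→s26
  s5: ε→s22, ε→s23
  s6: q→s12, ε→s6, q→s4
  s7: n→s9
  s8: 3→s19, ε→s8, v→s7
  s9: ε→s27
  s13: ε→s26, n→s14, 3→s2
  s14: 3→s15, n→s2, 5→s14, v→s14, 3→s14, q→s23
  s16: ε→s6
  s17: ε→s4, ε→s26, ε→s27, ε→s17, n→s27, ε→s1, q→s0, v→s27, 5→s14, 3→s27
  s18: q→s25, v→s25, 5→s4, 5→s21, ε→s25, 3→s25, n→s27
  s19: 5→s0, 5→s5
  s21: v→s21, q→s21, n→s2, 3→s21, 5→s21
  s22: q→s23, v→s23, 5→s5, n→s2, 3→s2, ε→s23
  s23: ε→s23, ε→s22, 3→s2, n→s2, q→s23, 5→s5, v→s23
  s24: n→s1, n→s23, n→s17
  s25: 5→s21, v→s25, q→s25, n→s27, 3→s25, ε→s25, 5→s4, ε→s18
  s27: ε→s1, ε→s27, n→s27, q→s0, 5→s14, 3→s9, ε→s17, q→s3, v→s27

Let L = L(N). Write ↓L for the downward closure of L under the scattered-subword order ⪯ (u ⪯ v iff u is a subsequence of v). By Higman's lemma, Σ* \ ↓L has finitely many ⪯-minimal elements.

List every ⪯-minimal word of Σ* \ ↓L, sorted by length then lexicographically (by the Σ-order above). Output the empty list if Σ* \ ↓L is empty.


min(Σ*\↓L) = [5n, nq3].

|Q|=28, |F|=10, |δ|=101 (28 ε).
min D↑ (7 st, q0=0, F={3}): 0:q→0,5→1,3→0,v→0,n→2 1:q→1,5→1,3→1,v→1,n→3 2:q→4,5→5,3→2,v→2,n→2 3:q→3,5→3,3→3,v→3,n→3 4:q→4,5→6,3→3,v→4,n→4 5:q→6,5→5,3→5,v→5,n→3 6:q→6,5→6,3→3,v→6,n→3 (ε-aug+det+¬).
'5n': run [18, 10, 3] end={s10,s15,s2} rej; 2/2 single-dels accept.
'nq3': run [18, 15, 8, 3] end={s10,s15,s2} ∉↓L; 3/3 single-dels accept.
2 minimals (antichain).


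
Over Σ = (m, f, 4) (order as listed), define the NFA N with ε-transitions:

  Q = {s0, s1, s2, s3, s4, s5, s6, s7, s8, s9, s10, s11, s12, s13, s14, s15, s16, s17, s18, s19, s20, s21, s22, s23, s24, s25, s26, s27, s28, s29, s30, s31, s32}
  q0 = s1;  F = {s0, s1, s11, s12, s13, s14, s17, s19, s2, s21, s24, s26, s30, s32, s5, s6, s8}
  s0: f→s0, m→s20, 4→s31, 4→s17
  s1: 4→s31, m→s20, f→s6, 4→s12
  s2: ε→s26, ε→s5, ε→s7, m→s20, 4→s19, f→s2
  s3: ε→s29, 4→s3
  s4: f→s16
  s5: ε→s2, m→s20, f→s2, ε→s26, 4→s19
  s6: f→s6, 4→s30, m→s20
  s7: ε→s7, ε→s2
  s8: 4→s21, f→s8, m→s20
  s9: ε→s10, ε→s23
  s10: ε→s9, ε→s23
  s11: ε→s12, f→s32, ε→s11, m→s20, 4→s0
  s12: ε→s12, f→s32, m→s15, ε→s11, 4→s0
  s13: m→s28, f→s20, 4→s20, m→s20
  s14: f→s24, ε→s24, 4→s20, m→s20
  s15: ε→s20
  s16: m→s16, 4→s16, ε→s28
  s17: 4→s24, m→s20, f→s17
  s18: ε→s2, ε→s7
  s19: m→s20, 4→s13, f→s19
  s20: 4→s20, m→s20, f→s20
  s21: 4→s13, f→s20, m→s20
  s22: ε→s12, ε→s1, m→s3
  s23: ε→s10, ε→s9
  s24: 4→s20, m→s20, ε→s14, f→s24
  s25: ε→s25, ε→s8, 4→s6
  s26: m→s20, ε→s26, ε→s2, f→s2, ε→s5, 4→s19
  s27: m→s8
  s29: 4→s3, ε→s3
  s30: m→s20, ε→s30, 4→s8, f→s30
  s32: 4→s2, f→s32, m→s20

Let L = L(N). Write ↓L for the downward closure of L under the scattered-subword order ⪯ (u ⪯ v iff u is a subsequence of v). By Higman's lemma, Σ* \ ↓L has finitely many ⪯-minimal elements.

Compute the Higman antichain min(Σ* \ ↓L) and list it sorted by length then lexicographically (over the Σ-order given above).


|Q|=33, |F|=17, |δ|=98 (33 ε).
min D↑ (14 st, q0=0, F={1}): 0:m→1,f→2,4→3 1:m→1,f→1,4→1 2:m→1,f→2,4→4 3:m→1,f→5,4→6 4:m→1,f→4,4→7 5:m→1,f→5,4→8 6:m→1,f→6,4→9 7:m→1,f→7,4→10 8:m→1,f→8,4→11 9:m→1,f→9,4→12 10:m→1,f→1,4→13 11:m→1,f→11,4→13 12:m→1,f→12,4→1 13:m→1,f→1,4→1 [Hopcroft].
'm': |S_i|=[22, 3] end={s15,s20,s28} — reject; 1/1 single-dels accept.
'f444f': |S_i|=[22, 18, 15, 8, 4, 1] end={s20} ∉↓L; 5/5 del acc.
'44444': run [22, 20, 15, 9, 5, 1] end={s20} rej; 5/5 single-dels accept.
3 minimals (antichain).

min(Σ*\↓L) = [m, f444f, 44444].


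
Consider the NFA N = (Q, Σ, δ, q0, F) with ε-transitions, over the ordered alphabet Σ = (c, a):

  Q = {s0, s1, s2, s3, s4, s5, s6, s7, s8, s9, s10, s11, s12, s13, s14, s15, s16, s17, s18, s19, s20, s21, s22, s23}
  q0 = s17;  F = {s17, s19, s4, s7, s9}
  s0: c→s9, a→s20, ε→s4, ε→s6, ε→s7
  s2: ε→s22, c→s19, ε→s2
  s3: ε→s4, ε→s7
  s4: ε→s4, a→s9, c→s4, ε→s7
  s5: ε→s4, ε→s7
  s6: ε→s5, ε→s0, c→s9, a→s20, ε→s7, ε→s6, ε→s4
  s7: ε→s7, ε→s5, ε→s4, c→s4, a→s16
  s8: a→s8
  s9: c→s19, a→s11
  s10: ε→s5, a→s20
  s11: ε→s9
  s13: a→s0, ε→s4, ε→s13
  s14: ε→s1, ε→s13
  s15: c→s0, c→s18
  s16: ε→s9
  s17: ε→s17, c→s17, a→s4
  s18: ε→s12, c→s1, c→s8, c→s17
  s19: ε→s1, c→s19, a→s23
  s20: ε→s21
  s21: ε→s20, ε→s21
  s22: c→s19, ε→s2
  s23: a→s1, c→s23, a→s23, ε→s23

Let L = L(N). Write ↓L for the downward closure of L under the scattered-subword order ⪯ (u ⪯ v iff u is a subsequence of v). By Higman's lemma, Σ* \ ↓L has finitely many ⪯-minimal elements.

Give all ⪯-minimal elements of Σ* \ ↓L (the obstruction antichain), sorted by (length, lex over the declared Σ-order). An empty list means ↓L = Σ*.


min(Σ*\↓L) = [aaca].

|Q|=24, |F|=5, |δ|=61 (34 ε).
min D↑ (5 st, q0=0, F={4}): 0:c→0,a→1 1:c→1,a→2 2:c→3,a→2 3:c→3,a→4 4:c→4,a→4 [Hopcroft].
'aaca': |S_i|=[10, 9, 6, 3, 2] end={s1,s23} ∉↓L; 4/4 del acc.
1 words, ⪯-incomp.


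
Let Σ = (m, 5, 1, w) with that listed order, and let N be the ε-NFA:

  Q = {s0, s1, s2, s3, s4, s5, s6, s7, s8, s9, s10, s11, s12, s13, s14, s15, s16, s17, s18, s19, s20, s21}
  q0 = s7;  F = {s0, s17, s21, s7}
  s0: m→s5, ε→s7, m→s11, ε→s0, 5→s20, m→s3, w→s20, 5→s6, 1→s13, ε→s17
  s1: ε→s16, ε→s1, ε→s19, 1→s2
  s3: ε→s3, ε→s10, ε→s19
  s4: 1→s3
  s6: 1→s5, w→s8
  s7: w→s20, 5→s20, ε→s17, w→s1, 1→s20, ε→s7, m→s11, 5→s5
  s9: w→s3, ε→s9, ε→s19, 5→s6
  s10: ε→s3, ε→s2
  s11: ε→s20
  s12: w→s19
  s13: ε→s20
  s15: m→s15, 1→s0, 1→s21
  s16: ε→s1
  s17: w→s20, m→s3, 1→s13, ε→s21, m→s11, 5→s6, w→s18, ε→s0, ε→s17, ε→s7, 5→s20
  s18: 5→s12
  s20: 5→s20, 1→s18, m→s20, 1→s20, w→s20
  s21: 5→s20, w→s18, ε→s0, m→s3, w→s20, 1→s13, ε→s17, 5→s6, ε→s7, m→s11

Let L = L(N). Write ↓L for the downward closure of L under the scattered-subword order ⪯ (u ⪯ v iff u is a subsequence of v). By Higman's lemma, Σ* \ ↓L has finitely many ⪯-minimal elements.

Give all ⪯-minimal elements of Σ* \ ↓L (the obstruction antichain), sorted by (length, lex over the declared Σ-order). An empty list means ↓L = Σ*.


|Q|=22, |F|=4, |δ|=68 (25 ε).
min D↑ (2 st, q0=0, F={1}): 0:m→1,5→1,1→1,w→1 1:m→1,5→1,1→1,w→1.
'm': N↓-sim [18, 9] end={s10,s11,s12,s18,s19,s2,s20,s3,s5} — reject; 1/1 deletions ∈↓L.
'5': run [18, 7] end={s12,s18,s19,s20,s5,s6,s8} — reject; 1/1 del acc.
'1': N↓-sim [18, 7] end={s12,s13,s18,s19,s2,s20,s5} ∉↓L; 1/1 single-dels accept.
'w': N↓-sim [18, 8] end={s1,s12,s16,s18,s19,s2,s20,s8} ∉↓L; 1/1 deletions ∈↓L.
4 minimals (antichain).

Antichain: [m, 5, 1, w].


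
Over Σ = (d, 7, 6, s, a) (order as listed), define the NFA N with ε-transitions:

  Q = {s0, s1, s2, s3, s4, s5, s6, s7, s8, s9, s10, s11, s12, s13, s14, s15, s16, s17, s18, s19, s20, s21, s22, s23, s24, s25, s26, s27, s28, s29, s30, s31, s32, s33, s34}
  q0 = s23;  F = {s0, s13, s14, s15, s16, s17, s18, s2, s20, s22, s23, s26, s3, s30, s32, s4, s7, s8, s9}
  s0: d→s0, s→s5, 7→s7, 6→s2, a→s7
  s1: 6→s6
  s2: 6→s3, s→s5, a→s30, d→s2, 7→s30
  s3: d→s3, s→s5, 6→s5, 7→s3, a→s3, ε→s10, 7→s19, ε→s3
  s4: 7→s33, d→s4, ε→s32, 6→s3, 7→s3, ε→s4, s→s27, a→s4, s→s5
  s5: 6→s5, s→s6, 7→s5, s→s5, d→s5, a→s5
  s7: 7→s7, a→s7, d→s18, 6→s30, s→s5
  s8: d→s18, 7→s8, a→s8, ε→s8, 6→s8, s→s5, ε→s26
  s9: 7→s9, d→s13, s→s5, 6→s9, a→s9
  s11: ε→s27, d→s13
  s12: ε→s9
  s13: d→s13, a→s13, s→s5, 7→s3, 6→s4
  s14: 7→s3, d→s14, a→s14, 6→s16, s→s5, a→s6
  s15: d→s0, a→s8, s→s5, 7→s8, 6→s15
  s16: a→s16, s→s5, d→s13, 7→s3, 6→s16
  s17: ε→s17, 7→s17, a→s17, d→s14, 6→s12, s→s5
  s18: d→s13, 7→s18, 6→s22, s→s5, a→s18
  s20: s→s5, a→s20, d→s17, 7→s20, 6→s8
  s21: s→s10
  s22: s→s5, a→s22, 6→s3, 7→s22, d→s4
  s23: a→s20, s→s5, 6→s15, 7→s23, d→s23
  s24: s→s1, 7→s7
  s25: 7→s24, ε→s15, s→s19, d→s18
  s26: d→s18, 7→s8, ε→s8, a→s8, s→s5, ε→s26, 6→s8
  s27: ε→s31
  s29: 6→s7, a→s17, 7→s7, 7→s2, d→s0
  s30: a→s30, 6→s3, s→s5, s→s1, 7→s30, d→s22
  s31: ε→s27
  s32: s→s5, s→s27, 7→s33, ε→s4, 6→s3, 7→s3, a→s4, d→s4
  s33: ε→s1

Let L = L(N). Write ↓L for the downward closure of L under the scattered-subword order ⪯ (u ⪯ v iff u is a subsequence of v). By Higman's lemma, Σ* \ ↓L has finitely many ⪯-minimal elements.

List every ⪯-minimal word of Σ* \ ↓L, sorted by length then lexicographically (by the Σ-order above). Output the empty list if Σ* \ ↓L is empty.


|Q|=35, |F|=19, |δ|=137 (16 ε).
min D↑ (18 st, q0=0, F={2}): 0:d→0,7→0,6→1,s→2,a→3 1:d→4,7→5,6→1,s→2,a→5 2:d→2,7→2,6→2,s→2,a→2 3:d→6,7→3,6→5,s→2,a→3 4:d→4,7→7,6→8,s→2,a→7 5:d→9,7→5,6→5,s→2,a→5 6:d→10,7→6,6→11,s→2,a→6 7:d→9,7→7,6→12,s→2,a→7 8:d→8,7→12,6→13,s→2,a→12 9:d→14,7→9,6→15,s→2,a→9 10:d→10,7→13,6→16,s→2,a→10 11:d→14,7→11,6→11,s→2,a→11 12:d→15,7→12,6→13,s→2,a→12 13:d→13,7→13,6→2,s→2,a→13 14:d→14,7→13,6→17,s→2,a→14 15:d→17,7→15,6→13,s→2,a→15 16:d→14,7→13,6→16,s→2,a→16 17:d→17,7→13,6→13,s→2,a→17.
's': run [28, 5] end={s1,s27,s31,s5,s6} rej; 1/1 single-dels accept.
'6d666': N↓-sim [28, 24, 18, 14, 5, 2] end={s5,s6} — reject; 5/5 del acc.
'add76': run [28, 24, 19, 14, 7, 2] end={s5,s6} rej; 5/5 single-dels accept.
'67dd76': run [28, 24, 19, 14, 12, 7, 2] end={s5,s6} ∉↓L; 6/6 single-dels accept.
4 obstructions.

A = [s, 6d666, add76, 67dd76].


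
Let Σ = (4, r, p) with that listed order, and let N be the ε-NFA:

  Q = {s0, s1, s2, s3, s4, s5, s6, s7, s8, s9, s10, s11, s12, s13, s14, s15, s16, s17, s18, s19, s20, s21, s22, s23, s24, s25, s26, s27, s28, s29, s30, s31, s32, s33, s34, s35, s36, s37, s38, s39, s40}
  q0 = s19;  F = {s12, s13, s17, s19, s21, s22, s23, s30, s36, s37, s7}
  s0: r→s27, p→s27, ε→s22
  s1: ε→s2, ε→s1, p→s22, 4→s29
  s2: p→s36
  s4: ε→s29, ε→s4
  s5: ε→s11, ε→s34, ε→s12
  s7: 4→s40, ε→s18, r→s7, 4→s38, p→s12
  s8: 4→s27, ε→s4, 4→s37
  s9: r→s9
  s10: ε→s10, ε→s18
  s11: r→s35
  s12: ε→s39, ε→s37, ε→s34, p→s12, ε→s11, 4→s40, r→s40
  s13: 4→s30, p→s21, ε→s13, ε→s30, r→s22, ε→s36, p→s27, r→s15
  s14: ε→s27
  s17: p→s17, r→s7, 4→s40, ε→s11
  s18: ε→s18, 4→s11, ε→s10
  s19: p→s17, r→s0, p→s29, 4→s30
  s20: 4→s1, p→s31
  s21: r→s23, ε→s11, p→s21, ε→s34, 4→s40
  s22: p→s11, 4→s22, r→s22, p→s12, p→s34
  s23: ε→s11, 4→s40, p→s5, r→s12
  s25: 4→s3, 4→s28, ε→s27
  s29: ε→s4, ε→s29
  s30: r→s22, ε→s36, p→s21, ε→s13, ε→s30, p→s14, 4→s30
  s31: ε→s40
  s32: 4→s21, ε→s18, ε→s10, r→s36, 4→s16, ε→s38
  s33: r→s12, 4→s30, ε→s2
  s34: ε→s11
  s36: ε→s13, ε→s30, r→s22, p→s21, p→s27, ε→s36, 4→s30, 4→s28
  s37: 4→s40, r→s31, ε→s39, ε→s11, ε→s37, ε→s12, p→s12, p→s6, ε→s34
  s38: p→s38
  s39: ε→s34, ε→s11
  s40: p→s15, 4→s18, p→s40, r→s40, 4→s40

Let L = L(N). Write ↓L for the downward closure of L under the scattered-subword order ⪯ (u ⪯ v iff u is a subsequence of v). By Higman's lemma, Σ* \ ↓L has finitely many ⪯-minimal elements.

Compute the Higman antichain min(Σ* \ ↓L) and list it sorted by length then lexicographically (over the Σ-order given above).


min(Σ*\↓L) = [p4, rpr, 4prrr].

|Q|=41, |F|=11, |δ|=116 (48 ε).
min D↑ (9 st, q0=0, F={6}): 0:4→1,r→2,p→3 1:4→1,r→2,p→4 2:4→2,r→2,p→5 3:4→6,r→7,p→3 4:4→6,r→8,p→4 5:4→6,r→6,p→5 6:4→6,r→6,p→6 7:4→6,r→7,p→5 8:4→6,r→5,p→5.
'p4': run [29, 22, 7] end={s10,s11,s15,s18,s35,s38,s40} ∉↓L; 2/2 deletions ∈↓L.
'rpr': |S_i|=[29, 19, 15, 7] end={s10,s11,s15,s18,s31,s35,s40} ∉↓L; 3/3 single-dels accept.
'4prrr': run [29, 23, 18, 14, 12, 7] end={s10,s11,s15,s18,s31,s35,s40} ∉↓L; 5/5 single-dels accept.
3 words, ⪯-incomp.


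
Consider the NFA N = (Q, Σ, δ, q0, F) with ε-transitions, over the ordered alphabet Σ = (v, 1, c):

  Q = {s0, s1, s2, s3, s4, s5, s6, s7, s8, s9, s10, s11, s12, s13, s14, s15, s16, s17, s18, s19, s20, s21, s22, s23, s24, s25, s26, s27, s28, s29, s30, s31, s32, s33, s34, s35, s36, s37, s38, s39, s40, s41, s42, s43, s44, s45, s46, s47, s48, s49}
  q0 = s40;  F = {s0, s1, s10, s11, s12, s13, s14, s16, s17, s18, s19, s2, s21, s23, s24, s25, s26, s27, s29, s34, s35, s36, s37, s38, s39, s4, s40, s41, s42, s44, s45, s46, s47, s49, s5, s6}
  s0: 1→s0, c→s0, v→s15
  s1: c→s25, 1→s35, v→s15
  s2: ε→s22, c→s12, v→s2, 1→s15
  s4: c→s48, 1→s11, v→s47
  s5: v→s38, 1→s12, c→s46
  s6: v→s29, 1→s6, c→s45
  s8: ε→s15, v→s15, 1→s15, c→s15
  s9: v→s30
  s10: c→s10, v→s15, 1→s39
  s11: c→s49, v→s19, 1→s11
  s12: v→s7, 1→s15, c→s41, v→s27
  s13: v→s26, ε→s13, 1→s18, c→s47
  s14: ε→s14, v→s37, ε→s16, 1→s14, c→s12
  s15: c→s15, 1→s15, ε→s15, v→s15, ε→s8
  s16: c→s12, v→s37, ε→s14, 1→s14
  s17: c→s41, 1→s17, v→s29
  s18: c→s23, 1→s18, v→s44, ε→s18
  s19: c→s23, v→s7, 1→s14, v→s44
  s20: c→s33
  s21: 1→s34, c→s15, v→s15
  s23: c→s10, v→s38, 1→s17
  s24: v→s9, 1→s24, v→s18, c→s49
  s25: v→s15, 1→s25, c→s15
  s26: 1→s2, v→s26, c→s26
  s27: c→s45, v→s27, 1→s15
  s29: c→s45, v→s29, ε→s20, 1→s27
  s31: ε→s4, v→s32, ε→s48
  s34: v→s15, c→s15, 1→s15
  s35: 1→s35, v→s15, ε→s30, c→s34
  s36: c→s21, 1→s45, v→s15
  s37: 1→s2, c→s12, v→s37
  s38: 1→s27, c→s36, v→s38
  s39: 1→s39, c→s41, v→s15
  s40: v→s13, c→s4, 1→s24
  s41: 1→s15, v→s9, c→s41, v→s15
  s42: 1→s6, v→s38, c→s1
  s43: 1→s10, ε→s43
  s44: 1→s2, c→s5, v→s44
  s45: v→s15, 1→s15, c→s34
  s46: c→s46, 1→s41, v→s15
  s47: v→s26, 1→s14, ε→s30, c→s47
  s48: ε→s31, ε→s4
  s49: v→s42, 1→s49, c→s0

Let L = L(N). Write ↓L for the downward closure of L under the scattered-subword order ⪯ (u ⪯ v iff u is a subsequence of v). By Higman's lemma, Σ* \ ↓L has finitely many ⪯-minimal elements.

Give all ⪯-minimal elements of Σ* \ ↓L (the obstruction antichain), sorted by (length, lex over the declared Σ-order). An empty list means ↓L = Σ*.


|Q|=50, |F|=36, |δ|=139 (17 ε).
min D↑ (36 st, q0=0, F={16}): 0:v→1,1→2,c→3 1:v→4,1→5,c→6 2:v→5,1→2,c→7 3:v→6,1→8,c→3 4:v→4,1→9,c→4 5:v→10,1→5,c→11 6:v→4,1→12,c→6 7:v→13,1→7,c→14 8:v→15,1→8,c→7 9:v→9,1→16,c→17 10:v→10,1→9,c→18 11:v→19,1→20,c→21 12:v→22,1→12,c→17 13:v→19,1→23,c→24 14:v→16,1→14,c→14 15:v→10,1→12,c→11 16:v→16,1→16,c→16 17:v→25,1→16,c→26 18:v→19,1→17,c→27 19:v→19,1→25,c→28 20:v→29,1→20,c→26 21:v→16,1→30,c→21 22:v→22,1→9,c→17 23:v→29,1→23,c→31 24:v→16,1→32,c→33 25:v→25,1→16,c→31 26:v→16,1→16,c→26 27:v→16,1→26,c→27 28:v→16,1→31,c→34 29:v→29,1→25,c→31 30:v→16,1→30,c→26 31:v→16,1→16,c→35 32:v→16,1→32,c→35 33:v→16,1→33,c→16 34:v→16,1→35,c→16 35:v→16,1→16,c→16.
'vv11': N↓-sim [47, 39, 23, 12, 2] end={s15,s8} — reject; 4/4 del acc.
'1ccv': |S_i|=[47, 39, 29, 17, 4] end={s15,s30,s8,s9} ∉↓L; 4/4 del acc.
'vc1c1': run [47, 39, 32, 22, 11, 2] end={s15,s8} — reject; 5/5 deletions ∈↓L.
'cv1c1': |S_i|=[47, 43, 37, 23, 11, 2] end={s15,s8} rej; 5/5 single-dels accept.
'1cvccc': N↓-sim [47, 39, 29, 19, 11, 5, 2] end={s15,s8} rej; 6/6 del acc.
5 words, ⪯-incomp.

A = [vv11, 1ccv, vc1c1, cv1c1, 1cvccc].


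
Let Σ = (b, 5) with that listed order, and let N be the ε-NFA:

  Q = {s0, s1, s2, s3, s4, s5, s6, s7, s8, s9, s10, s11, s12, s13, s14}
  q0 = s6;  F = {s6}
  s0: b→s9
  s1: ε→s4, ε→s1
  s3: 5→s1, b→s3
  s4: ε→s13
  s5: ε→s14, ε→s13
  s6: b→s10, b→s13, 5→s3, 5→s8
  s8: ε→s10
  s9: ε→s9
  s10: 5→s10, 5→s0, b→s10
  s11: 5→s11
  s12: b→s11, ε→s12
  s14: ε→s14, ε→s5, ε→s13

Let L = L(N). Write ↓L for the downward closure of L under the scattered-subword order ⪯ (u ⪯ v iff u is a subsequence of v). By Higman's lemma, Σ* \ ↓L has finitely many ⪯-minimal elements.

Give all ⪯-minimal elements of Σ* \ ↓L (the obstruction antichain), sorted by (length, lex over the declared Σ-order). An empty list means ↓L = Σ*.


A = [b, 5].

|Q|=15, |F|=1, |δ|=23 (11 ε).
min D↑ (2 st, q0=0, F={1}): 0:b→1,5→1 1:b→1,5→1.
'b': run [9, 7] end={s0,s1,s10,s13,s3,s4,s9} — reject; 1/1 single-dels accept.
'5': run [9, 8] end={s0,s1,s10,s13,s3,s4,s8,s9} ∉↓L; 1/1 single-dels accept.
2 words, ⪯-incomp.


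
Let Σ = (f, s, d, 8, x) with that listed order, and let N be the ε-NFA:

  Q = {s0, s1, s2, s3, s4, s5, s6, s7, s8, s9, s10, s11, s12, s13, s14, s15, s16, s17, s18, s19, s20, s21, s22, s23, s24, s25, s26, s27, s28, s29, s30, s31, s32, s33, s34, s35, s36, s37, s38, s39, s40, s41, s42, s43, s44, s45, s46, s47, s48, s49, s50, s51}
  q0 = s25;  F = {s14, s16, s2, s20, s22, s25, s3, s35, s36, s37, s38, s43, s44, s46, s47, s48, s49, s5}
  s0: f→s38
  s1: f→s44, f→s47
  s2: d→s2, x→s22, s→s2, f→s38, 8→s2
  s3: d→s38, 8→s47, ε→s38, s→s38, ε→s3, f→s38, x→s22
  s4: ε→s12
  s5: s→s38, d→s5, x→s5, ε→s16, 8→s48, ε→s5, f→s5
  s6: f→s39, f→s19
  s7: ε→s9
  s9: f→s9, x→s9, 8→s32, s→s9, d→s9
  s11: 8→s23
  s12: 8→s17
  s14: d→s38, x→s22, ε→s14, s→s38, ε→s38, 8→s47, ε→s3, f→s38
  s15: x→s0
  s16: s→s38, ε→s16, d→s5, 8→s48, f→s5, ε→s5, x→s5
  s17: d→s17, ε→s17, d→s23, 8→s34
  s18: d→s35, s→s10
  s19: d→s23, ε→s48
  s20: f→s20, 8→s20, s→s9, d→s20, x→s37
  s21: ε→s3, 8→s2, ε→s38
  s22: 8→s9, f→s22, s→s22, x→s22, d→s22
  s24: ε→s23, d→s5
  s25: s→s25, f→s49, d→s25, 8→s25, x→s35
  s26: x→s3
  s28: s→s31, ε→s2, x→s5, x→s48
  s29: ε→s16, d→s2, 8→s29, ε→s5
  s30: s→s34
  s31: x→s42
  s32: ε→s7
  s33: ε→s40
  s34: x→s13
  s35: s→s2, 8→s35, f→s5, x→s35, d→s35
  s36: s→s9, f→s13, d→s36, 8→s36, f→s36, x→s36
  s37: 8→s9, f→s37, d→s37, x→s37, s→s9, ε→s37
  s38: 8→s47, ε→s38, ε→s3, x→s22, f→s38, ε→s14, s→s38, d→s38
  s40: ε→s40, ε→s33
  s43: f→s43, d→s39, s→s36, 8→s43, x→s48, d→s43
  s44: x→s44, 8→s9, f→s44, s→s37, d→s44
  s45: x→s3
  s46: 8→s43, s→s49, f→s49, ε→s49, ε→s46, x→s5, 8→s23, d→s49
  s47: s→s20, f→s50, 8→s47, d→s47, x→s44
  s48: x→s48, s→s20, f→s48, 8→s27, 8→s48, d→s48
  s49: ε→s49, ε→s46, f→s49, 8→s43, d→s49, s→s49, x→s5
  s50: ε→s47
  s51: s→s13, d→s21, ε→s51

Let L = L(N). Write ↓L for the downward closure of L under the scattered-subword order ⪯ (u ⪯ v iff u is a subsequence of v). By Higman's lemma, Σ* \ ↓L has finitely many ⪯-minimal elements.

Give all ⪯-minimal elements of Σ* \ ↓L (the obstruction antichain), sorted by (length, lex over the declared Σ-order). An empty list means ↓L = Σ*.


|Q|=52, |F|=18, |δ|=160 (33 ε).
min D↑ (15 st, q0=0, F={10}): 0:f→1,s→0,d→0,8→0,x→2 1:f→1,s→1,d→1,8→3,x→4 2:f→4,s→5,d→2,8→2,x→2 3:f→3,s→6,d→3,8→3,x→7 4:f→4,s→8,d→4,8→7,x→4 5:f→8,s→5,d→5,8→5,x→9 6:f→6,s→10,d→6,8→6,x→6 7:f→7,s→11,d→7,8→7,x→7 8:f→8,s→8,d→8,8→12,x→9 9:f→9,s→9,d→9,8→10,x→9 10:f→10,s→10,d→10,8→10,x→10 11:f→11,s→10,d→11,8→11,x→13 12:f→12,s→11,d→12,8→12,x→14 13:f→13,s→10,d→13,8→10,x→13 14:f→14,s→13,d→14,8→10,x→14 (ε-aug+det+¬).
'f8ss': run [26, 23, 15, 7, 3] end={s32,s7,s9} ∉↓L; 4/4 single-dels accept.
'xsx8': N↓-sim [26, 20, 13, 6, 3] end={s32,s7,s9} — reject; 4/4 deletions ∈↓L.
2 obstructions.

A = [f8ss, xsx8].


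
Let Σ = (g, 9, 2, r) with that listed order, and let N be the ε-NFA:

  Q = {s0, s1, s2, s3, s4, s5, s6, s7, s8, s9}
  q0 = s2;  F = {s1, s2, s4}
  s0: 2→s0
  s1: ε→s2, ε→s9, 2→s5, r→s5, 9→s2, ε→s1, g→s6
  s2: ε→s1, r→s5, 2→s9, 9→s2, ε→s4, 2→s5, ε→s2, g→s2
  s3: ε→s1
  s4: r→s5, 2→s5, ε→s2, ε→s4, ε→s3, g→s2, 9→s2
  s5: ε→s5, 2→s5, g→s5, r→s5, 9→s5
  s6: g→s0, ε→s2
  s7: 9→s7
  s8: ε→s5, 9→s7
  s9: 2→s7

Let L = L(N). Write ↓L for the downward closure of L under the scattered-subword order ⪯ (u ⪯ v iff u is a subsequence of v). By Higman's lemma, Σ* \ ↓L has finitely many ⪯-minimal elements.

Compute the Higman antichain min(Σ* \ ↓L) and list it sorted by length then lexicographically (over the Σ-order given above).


Antichain: [2, r].

|Q|=10, |F|=3, |δ|=35 (13 ε).
min D↑ (2 st, q0=0, F={1}): 0:g→0,9→0,2→1,r→1 1:g→1,9→1,2→1,r→1.
'2': run [9, 4] end={s0,s5,s7,s9} — reject; 1/1 single-dels accept.
'r': N↓-sim [9, 1] end={s5} — reject; 1/1 single-dels accept.
2 minimals (antichain).


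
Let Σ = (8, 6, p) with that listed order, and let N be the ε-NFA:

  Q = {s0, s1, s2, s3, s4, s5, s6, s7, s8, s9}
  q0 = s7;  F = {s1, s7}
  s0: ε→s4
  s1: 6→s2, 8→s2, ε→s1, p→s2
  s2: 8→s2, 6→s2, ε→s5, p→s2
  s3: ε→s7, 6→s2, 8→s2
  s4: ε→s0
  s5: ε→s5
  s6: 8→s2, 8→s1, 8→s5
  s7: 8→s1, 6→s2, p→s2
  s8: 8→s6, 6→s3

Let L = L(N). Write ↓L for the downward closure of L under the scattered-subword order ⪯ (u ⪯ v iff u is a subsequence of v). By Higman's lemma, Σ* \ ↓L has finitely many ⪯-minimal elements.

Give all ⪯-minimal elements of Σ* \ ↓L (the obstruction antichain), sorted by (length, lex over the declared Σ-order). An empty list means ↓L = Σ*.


Antichain: [6, p, 88].

|Q|=10, |F|=2, |δ|=22 (6 ε).
min D↑ (3 st, q0=0, F={2}): 0:8→1,6→2,p→2 1:8→2,6→2,p→2 2:8→2,6→2,p→2 (ε-aug+det+¬).
'6': |S_i|=[4, 2] end={s2,s5} — reject; 1/1 single-dels accept.
'p': |S_i|=[4, 2] end={s2,s5} — reject; 1/1 deletions ∈↓L.
'88': run [4, 3, 2] end={s2,s5} rej; 2/2 del acc.
3 obstructions.


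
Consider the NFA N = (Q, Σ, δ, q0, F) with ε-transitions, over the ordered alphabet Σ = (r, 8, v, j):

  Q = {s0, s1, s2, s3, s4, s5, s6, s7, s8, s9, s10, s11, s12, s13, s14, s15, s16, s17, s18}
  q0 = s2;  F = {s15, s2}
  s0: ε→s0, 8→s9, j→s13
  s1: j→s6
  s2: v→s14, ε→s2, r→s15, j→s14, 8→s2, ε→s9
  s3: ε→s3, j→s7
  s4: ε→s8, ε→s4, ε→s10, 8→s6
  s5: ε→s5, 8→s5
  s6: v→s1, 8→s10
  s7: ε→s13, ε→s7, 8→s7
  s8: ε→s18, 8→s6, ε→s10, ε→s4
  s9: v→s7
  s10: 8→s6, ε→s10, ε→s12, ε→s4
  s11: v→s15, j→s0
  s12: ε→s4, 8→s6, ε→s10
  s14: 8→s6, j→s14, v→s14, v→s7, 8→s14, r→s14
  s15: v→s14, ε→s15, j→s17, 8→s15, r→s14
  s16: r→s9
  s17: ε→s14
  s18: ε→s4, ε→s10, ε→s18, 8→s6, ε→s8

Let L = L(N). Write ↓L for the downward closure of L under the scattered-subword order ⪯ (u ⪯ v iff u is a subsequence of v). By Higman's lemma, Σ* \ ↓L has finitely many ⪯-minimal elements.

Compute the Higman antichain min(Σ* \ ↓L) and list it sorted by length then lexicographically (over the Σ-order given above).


|Q|=19, |F|=2, |δ|=55 (24 ε).
min D↑ (3 st, q0=0, F={2}): 0:r→1,8→0,v→2,j→2 1:r→2,8→1,v→2,j→2 2:r→2,8→2,v→2,j→2.
'v': run [14, 10] end={s1,s10,s12,s13,s14,s18,s4,s6,s7,s8} rej; 1/1 single-dels accept.
'j': N↓-sim [14, 11] end={s1,s10,s12,s13,s14,s17,s18,s4,s6,s7,s8} rej; 1/1 deletions ∈↓L.
'rr': N↓-sim [14, 12, 10] end={s1,s10,s12,s13,s14,s18,s4,s6,s7,s8} rej; 2/2 del acc.
3 words, ⪯-incomp.

min(Σ*\↓L) = [v, j, rr].


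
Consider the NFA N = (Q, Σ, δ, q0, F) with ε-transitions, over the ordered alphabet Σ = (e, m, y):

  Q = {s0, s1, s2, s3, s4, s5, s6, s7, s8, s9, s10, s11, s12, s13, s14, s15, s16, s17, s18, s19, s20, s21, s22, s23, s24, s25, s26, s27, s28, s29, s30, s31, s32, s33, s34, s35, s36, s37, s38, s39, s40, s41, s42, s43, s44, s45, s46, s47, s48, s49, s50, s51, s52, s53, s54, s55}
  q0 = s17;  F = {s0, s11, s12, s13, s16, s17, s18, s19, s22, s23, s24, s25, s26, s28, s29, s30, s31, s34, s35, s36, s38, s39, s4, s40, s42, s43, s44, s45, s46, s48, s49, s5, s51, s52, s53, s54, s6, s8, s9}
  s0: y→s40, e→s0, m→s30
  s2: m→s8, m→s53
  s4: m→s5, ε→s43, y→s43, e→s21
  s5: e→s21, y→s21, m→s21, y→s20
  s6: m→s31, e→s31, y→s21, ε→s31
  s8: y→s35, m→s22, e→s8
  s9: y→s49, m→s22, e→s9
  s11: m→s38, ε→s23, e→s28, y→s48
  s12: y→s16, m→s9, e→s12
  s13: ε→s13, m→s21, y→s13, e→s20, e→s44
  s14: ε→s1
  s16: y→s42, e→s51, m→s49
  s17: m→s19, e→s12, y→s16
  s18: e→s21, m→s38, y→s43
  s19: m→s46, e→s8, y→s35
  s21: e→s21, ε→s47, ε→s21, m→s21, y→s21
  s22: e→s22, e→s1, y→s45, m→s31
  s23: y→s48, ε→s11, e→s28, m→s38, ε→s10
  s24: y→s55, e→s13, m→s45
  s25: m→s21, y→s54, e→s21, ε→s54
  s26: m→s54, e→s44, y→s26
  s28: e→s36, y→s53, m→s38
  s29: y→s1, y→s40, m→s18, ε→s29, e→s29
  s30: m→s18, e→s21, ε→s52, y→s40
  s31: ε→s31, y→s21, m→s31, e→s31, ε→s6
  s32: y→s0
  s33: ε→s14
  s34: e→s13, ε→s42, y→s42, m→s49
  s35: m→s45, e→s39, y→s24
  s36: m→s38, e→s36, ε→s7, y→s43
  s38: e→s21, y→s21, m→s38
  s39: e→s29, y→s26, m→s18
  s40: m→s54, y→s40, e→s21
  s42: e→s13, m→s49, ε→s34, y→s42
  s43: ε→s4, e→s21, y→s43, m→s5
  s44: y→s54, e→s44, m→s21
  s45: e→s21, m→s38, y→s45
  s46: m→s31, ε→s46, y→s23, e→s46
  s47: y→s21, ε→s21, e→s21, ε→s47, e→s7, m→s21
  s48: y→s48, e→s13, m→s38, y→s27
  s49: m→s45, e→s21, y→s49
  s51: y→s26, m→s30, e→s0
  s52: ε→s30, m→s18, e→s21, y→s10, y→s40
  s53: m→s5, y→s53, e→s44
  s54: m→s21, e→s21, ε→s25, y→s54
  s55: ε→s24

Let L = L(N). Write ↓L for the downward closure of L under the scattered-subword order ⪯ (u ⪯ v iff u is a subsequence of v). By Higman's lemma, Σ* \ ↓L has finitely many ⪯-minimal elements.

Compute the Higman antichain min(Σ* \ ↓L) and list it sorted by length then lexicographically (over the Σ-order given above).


|Q|=56, |F|=39, |δ|=158 (25 ε).
min D↑ (34 st, q0=0, F={20}): 0:e→1,m→2,y→3 1:e→1,m→4,y→3 2:e→5,m→6,y→7 3:e→8,m→9,y→10 4:e→4,m→11,y→9 5:e→5,m→11,y→7 6:e→6,m→12,y→13 7:e→14,m→15,y→16 8:e→17,m→18,y→19 9:e→20,m→15,y→9 10:e→21,m→9,y→10 11:e→11,m→12,y→15 12:e→12,m→12,y→20 13:e→22,m→23,y→24 14:e→25,m→26,y→19 15:e→20,m→23,y→15 16:e→21,m→15,y→16 17:e→17,m→18,y→27 18:e→20,m→26,y→27 19:e→28,m→29,y→19 20:e→20,m→20,y→20 21:e→28,m→20,y→21 22:e→30,m→23,y→31 23:e→20,m→23,y→20 24:e→21,m→23,y→24 25:e→25,m→26,y→27 26:e→20,m→23,y→32 27:e→20,m→29,y→27 28:e→28,m→20,y→29 29:e→20,m→20,y→29 30:e→30,m→23,y→32 31:e→28,m→33,y→31 32:e→20,m→33,y→32 33:e→20,m→20,y→20 (ε-aug+det+¬).
'yme': run [47, 38, 17, 3] end={s21,s47,s7} — reject; 3/3 del acc.
'emye': |S_i|=[47, 45, 22, 14, 3] end={s21,s47,s7} — reject; 4/4 del acc.
'mmmy': |S_i|=[47, 40, 27, 8, 4] end={s20,s21,s47,s7} ∉↓L; 4/4 single-dels accept.
'yyem': |S_i|=[47, 38, 25, 8, 3] end={s21,s47,s7} ∉↓L; 4/4 deletions ∈↓L.
'yeeye': run [47, 38, 26, 20, 12, 3] end={s21,s47,s7} ∉↓L; 5/5 single-dels accept.
'yeymm': |S_i|=[47, 38, 26, 16, 7, 3] end={s21,s47,s7} ∉↓L; 5/5 single-dels accept.
6 obstructions.

A = [yme, emye, mmmy, yyem, yeeye, yeymm].


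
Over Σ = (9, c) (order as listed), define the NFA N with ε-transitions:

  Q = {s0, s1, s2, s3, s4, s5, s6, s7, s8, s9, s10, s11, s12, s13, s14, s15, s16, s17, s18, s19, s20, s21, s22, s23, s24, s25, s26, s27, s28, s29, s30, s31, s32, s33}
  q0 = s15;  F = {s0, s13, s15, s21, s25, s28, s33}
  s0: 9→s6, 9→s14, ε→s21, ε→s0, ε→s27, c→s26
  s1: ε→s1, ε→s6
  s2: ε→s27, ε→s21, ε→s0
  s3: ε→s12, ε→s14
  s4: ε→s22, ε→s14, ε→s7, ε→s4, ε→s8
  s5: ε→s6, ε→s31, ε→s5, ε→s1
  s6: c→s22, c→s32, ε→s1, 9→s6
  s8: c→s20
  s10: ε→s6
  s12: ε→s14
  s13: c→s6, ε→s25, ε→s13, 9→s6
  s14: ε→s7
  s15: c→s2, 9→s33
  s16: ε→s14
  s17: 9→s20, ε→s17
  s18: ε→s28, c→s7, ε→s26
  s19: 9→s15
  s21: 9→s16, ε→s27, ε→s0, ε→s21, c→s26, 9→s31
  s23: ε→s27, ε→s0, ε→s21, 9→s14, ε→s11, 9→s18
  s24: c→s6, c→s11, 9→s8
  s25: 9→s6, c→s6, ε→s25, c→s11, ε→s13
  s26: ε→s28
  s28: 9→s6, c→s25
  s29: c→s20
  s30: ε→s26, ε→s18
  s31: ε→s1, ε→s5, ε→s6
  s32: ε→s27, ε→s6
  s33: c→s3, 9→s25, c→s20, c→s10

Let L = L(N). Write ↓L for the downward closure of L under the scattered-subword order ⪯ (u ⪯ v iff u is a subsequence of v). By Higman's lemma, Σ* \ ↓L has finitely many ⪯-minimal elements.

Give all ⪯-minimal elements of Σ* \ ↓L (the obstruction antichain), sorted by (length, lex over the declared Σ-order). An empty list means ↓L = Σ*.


min(Σ*\↓L) = [9c, c9, 999, cccc].

|Q|=34, |F|=7, |δ|=78 (46 ε).
min D↑ (6 st, q0=0, F={4}): 0:9→1,c→2 1:9→3,c→4 2:9→4,c→5 3:9→4,c→4 4:9→4,c→4 5:9→4,c→3.
'9c': |S_i|=[24, 18, 12] end={s1,s10,s11,s12,s14,s20,s22,s27,s3,s32,s6,s7} ∉↓L; 2/2 single-dels accept.
'c9': run [24, 22, 10] end={s1,s14,s16,s22,s27,s31,s32,s5,s6,s7} rej; 2/2 del acc.
'999': |S_i|=[24, 18, 8, 5] end={s1,s22,s27,s32,s6} — reject; 3/3 deletions ∈↓L.
'cccc': N↓-sim [24, 22, 10, 8, 6] end={s1,s11,s22,s27,s32,s6} ∉↓L; 4/4 del acc.
4 words, ⪯-incomp.


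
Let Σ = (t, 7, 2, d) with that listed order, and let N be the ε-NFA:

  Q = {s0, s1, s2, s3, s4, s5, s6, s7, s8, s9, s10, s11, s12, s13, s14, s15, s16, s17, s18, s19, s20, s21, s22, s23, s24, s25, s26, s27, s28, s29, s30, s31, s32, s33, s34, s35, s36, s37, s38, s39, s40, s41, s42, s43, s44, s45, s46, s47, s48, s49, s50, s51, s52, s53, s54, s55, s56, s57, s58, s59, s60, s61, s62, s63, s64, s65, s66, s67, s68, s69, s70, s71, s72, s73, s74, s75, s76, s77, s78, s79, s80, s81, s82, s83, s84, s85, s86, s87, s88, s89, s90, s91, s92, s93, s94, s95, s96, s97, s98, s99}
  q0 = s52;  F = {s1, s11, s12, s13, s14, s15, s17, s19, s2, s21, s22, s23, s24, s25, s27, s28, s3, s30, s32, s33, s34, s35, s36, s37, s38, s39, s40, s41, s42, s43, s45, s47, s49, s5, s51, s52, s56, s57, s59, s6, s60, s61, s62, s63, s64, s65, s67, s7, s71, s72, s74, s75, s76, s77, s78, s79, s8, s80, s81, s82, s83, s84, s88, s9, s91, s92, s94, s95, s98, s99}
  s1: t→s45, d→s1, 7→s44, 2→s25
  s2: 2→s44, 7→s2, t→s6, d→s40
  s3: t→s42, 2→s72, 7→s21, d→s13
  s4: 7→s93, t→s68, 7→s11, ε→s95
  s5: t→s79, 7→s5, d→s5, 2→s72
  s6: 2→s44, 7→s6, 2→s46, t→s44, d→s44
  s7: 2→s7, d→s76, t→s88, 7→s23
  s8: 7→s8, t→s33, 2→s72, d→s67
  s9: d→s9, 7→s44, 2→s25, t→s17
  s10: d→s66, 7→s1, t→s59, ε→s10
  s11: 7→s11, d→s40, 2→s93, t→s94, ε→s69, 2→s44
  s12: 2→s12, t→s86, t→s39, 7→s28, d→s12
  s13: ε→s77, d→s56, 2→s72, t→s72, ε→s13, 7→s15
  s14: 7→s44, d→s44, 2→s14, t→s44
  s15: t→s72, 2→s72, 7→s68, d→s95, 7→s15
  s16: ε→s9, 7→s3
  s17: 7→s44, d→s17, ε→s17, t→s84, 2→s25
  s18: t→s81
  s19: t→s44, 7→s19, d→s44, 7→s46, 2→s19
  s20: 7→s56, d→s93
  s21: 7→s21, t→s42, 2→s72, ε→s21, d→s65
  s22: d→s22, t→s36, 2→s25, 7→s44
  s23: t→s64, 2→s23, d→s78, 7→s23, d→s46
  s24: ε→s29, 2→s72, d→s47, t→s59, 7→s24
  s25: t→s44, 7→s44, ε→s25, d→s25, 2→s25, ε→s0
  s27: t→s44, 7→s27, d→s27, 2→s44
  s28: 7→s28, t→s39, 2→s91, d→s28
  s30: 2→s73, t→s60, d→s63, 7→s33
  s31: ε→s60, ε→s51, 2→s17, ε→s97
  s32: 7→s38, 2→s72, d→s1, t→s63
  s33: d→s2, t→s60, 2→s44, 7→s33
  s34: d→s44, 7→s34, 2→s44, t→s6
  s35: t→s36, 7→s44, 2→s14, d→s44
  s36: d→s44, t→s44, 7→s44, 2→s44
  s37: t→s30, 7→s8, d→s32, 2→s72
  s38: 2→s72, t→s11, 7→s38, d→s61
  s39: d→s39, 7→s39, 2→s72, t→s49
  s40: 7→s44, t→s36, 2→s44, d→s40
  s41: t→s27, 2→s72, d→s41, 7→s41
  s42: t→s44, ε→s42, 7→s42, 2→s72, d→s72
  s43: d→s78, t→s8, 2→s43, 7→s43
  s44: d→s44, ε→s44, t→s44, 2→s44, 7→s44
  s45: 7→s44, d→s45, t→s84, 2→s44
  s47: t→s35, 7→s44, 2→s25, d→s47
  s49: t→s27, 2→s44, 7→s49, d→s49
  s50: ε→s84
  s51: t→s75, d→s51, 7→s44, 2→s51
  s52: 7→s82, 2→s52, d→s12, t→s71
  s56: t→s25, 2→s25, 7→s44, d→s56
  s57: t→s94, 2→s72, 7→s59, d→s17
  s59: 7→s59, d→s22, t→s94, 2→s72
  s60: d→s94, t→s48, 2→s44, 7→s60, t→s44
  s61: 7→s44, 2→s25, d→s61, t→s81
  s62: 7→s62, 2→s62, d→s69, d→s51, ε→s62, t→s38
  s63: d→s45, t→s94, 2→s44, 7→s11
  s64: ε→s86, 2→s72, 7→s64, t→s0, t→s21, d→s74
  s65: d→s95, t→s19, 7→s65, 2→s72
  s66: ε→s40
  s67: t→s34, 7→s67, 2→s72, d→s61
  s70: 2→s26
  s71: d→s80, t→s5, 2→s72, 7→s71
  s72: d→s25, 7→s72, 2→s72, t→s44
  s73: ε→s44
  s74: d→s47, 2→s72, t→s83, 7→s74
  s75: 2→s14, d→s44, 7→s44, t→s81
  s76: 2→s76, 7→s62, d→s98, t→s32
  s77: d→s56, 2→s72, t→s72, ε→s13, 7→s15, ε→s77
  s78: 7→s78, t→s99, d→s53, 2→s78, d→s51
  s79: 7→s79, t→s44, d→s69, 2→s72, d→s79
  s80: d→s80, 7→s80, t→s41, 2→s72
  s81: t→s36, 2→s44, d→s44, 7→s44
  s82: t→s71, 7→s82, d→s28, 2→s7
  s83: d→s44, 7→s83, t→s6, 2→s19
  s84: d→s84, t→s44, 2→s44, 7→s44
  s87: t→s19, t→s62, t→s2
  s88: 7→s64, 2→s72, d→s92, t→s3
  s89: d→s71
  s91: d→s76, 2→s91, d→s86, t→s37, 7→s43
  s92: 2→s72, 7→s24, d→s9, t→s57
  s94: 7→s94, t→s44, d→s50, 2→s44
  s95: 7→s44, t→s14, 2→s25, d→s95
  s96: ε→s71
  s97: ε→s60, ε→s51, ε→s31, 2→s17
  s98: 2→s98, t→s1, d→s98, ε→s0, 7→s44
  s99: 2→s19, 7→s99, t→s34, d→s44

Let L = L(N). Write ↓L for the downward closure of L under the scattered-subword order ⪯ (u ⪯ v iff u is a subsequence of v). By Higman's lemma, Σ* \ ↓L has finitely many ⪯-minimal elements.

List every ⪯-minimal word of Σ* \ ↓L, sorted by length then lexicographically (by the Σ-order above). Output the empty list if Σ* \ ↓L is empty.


Antichain: [t2t, tttt, t2d7, dtt2, 72dd7, 727dtd].

|Q|=100, |F|=70, |δ|=341 (28 ε).
min D↑ (70 st, q0=0, F={11}): 0:t→1,7→2,2→0,d→3 1:t→4,7→1,2→5,d→6 2:t→1,7→2,2→7,d→8 3:t→9,7→8,2→3,d→3 4:t→10,7→4,2→5,d→4 5:t→11,7→5,2→5,d→12 6:t→13,7→6,2→5,d→6 7:t→14,7→15,2→7,d→16 8:t→9,7→8,2→17,d→8 9:t→18,7→9,2→5,d→9 10:t→11,7→10,2→5,d→10 11:t→11,7→11,2→11,d→11 12:t→11,7→11,2→12,d→12 13:t→19,7→13,2→5,d→13 14:t→20,7→21,2→5,d→22 15:t→21,7→15,2→15,d→23 16:t→24,7→25,2→16,d→26 17:t→27,7→28,2→17,d→16 18:t→19,7→18,2→11,d→18 19:t→11,7→19,2→11,d→19 20:t→29,7→30,2→5,d→31 21:t→30,7→21,2→5,d→32 22:t→33,7→34,2→5,d→35 23:t→36,7→23,2→23,d→37 24:t→38,7→39,2→5,d→40 25:t→39,7→25,2→25,d→37 26:t→40,7→11,2→26,d→26 27:t→41,7→42,2→5,d→24 28:t→42,7→28,2→28,d→23 29:t→11,7→29,2→5,d→5 30:t→29,7→30,2→5,d→43 31:t→5,7→44,2→5,d→45 32:t→46,7→32,2→5,d→47 33:t→48,7→49,2→5,d→50 34:t→49,7→34,2→5,d→47 35:t→50,7→11,2→12,d→35 36:t→51,7→36,2→52,d→11 37:t→53,7→11,2→37,d→37 38:t→48,7→54,2→11,d→55 39:t→54,7→39,2→5,d→56 40:t→55,7→11,2→12,d→40 41:t→57,7→58,2→11,d→38 42:t→58,7→42,2→5,d→59 43:t→52,7→43,2→5,d→60 44:t→5,7→44,2→5,d→60 45:t→12,7→11,2→12,d→45 46:t→61,7→46,2→52,d→11 47:t→62,7→11,2→12,d→47 48:t→11,7→48,2→11,d→63 49:t→48,7→49,2→5,d→64 50:t→63,7→11,2→12,d→50 51:t→61,7→51,2→11,d→11 52:t→11,7→52,2→52,d→11 53:t→65,7→11,2→66,d→11 54:t→48,7→54,2→11,d→67 55:t→63,7→11,2→11,d→55 56:t→65,7→11,2→12,d→56 57:t→11,7→57,2→11,d→48 58:t→57,7→58,2→11,d→68 59:t→51,7→59,2→5,d→56 60:t→66,7→11,2→12,d→60 61:t→11,7→61,2→11,d→11 62:t→69,7→11,2→66,d→11 63:t→11,7→11,2→11,d→63 64:t→69,7→11,2→12,d→64 65:t→69,7→11,2→11,d→11 66:t→11,7→11,2→66,d→11 67:t→69,7→11,2→11,d→67 68:t→61,7→68,2→11,d→67 69:t→11,7→11,2→11,d→11 (ε-aug+det+¬).
't2t': |S_i|=[82, 68, 9, 1] end={s44} ∉↓L; 3/3 deletions ∈↓L.
'tttt': N↓-sim [82, 68, 47, 18, 2] end={s44,s48} rej; 4/4 deletions ∈↓L.
't2d7': |S_i|=[82, 68, 9, 3, 1] end={s44} — reject; 4/4 single-dels accept.
'dtt2': run [82, 72, 47, 23, 4] end={s44,s46,s73,s93} ∉↓L; 4/4 del acc.
'72dd7': |S_i|=[82, 80, 70, 54, 24, 1] end={s44} ∉↓L; 5/5 del acc.
'727dtd': N↓-sim [82, 80, 70, 50, 31, 12, 1] end={s44} rej; 6/6 del acc.
6 words, ⪯-incomp.
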